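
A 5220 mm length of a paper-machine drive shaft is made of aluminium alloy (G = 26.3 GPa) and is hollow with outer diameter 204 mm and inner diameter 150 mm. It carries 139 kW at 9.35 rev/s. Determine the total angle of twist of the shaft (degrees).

ω = 2π·9.35 = 58.75 rad/s, so T = P/ω = 139×10³ / 58.75 = 2366 N·m.
J = π(d_o⁴ − d_i⁴)/32 = π(0.204⁴ − 0.150⁴)/32 = 1.203×10^-4 m⁴.
θ = T·L/(G·J) = 2366 × 5.22 / (26.3×10⁹ × 1.203×10^-4) = 3.903×10^-3 rad.

0.224°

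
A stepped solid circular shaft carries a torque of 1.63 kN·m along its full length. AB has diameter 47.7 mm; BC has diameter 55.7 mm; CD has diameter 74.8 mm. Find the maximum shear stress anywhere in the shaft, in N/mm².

76.5 N/mm²

Under the same torque, τ_max = 16T/(πd³) is largest where d is smallest — segment AB (d = 47.7 mm).
τ_max = 16·1630/(π·(0.0477)³) = 7.649×10^7 Pa.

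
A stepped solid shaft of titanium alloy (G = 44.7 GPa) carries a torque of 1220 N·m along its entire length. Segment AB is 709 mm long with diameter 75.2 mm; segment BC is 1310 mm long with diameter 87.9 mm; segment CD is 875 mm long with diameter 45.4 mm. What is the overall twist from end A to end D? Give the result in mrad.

J_AB = π(0.0752)⁴/32 = 3.14×10^-6 m⁴; J_BC = π(0.0879)⁴/32 = 5.86×10^-6 m⁴; J_CD = π(0.0454)⁴/32 = 4.17×10^-7 m⁴.
θ = (T/G)·Σ L_i/J_i = (1220/44.7×10⁹)·(0.709/3.14×10^-6 + 1.31/5.86×10^-6 + 0.875/4.17×10^-7) = 0.06952 rad.

69.5 mrad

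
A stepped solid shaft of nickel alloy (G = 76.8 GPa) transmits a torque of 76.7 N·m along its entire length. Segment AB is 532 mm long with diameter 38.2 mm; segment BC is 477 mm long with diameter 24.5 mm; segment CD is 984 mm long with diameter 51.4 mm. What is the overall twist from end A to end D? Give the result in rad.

J_AB = π(0.0382)⁴/32 = 2.09×10^-7 m⁴; J_BC = π(0.0245)⁴/32 = 3.54×10^-8 m⁴; J_CD = π(0.0514)⁴/32 = 6.85×10^-7 m⁴.
θ = (T/G)·Σ L_i/J_i = (76.70/76.8×10⁹)·(0.532/2.09×10^-7 + 0.477/3.54×10^-8 + 0.984/6.85×10^-7) = 0.01744 rad.

0.0174 rad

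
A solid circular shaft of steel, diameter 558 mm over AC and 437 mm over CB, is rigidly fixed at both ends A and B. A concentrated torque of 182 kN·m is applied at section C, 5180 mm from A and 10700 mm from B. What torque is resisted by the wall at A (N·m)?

154000 N·m

Compatibility: T_A·a/J_AC = T_B·b/J_CB with T_A + T_B = T₀.
J_AC = 9.52×10^-3 m⁴, J_CB = 3.58×10^-3 m⁴, so T_A = T₀·(J_AC/a)/((J_AC/a)+(J_CB/b)) = 154000 N·m, T_B = 28040 N·m.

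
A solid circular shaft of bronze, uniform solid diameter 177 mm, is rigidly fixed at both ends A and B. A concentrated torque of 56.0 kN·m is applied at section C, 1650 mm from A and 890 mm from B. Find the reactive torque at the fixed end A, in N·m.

With uniform GJ and both ends fixed, compatibility θ_AC = θ_CB gives T_A·a = T_B·b, together with T_A + T_B = T₀.
T_A = T₀·b/(a+b) = 56000·890/2540 = 19620 N·m; T_B = 36380 N·m.

19600 N·m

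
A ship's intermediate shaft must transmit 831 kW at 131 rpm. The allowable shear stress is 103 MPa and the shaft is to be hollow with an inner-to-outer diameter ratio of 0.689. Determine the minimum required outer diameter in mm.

157 mm

ω = 2π·131/60 = 13.72 rad/s, so T = P/ω = 831×10³ / 13.72 = 60580 N·m.
For a hollow shaft with d_i/d_o = 0.689: τ_max = 16T/(π d_o³ (1−k⁴)), so d_o = [16T/(π τ_allow (1−k⁴))]^(1/3) = [16·60580/(π·1.03×10^8·0.7746)]^(1/3) = 0.1570 m.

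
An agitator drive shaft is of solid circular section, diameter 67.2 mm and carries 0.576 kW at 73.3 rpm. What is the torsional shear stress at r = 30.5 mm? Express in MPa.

1.14 MPa

ω = 2π·73.3/60 = 7.676 rad/s, so T = P/ω = 0.576×10³ / 7.676 = 75.04 N·m.
J = πd⁴/32 = π(0.0672)⁴/32 = 2.002×10^-6 m⁴.
Shear stress varies linearly with radius: τ = T·r/J = 75.04 × 0.0305 / 2.002×10^-6 = 1.143×10^6 Pa.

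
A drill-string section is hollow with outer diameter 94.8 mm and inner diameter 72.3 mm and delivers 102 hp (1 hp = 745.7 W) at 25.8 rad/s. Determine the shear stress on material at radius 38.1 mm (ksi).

ω = 25.8 rad/s, so T = P/ω = 102×745.7 / 25.80 = 2948 N·m.
J = π(d_o⁴ − d_i⁴)/32 = π(0.0948⁴ − 0.0723⁴)/32 = 5.247×10^-6 m⁴.
Shear stress varies linearly with radius: τ = T·r/J = 2948 × 0.0381 / 5.247×10^-6 = 2.141×10^7 Pa.

3.11 ksi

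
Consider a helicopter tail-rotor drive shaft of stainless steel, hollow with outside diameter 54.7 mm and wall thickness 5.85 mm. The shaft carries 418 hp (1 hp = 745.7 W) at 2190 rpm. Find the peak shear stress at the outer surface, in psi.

9920 psi

ω = 2π·2190/60 = 229.3 rad/s, so T = P/ω = 418×745.7 / 229.3 = 1359 N·m.
J = π(d_o⁴ − d_i⁴)/32 = π(0.0547⁴ − 0.0430⁴)/32 = 5.433×10^-7 m⁴.
τ_max = T·r/J = 1359 × 0.0274 / 5.433×10^-7 = 6.842×10^7 Pa.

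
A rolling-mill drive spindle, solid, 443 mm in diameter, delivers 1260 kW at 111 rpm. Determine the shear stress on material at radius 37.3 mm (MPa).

ω = 2π·111/60 = 11.62 rad/s, so T = P/ω = 1260×10³ / 11.62 = 108400 N·m.
J = πd⁴/32 = π(0.443)⁴/32 = 3.781×10^-3 m⁴.
Shear stress varies linearly with radius: τ = T·r/J = 108400 × 0.0373 / 3.781×10^-3 = 1.069×10^6 Pa.

1.07 MPa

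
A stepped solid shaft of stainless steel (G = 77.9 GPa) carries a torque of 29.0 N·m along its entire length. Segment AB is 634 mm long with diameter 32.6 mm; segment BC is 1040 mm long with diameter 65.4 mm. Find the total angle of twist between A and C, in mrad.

2.34 mrad

J_AB = π(0.0326)⁴/32 = 1.11×10^-7 m⁴; J_BC = π(0.0654)⁴/32 = 1.80×10^-6 m⁴.
θ = (T/G)·Σ L_i/J_i = (29.00/77.9×10⁹)·(0.634/1.11×10^-7 + 1.04/1.80×10^-6) = 2.344×10^-3 rad.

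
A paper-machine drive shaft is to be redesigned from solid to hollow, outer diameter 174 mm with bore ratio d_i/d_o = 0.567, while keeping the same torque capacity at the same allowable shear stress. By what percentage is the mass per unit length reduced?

27.0 %

Equal τ_max and T ⇒ the solid shaft needs d_s³ = d_o³(1−k⁴), so d_s = 174·(1−0.567⁴)^(1/3) = 167.8 mm.
Area ratio A_h/A_s = d_o²(1−k²)/d_s² = (1−k²)/(1−k⁴)^(2/3) = 0.7297.
Mass saving = 1 − 0.7297 = 27.0 %.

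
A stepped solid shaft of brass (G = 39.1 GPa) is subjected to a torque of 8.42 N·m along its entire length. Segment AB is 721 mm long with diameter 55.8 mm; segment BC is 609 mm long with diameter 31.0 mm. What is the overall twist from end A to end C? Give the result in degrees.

J_AB = π(0.0558)⁴/32 = 9.52×10^-7 m⁴; J_BC = π(0.0310)⁴/32 = 9.07×10^-8 m⁴.
θ = (T/G)·Σ L_i/J_i = (8.420/39.1×10⁹)·(0.721/9.52×10^-7 + 0.609/9.07×10^-8) = 1.610×10^-3 rad.

0.0922°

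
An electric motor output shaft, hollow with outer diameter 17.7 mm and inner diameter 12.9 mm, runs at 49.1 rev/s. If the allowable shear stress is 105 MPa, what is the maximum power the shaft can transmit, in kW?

25.3 kW

J = π(d_o⁴ − d_i⁴)/32 = π(0.0177⁴ − 0.0129⁴)/32 = 6.917×10^-9 m⁴.
T_max = τ_allow·J/r = 1.05×10^8 × 6.917×10^-9 / 0.00885 = 82.07 N·m.
ω = 2π·49.1 = 308.5 rad/s, so P_max = T_max·ω = 2.532×10^4 W.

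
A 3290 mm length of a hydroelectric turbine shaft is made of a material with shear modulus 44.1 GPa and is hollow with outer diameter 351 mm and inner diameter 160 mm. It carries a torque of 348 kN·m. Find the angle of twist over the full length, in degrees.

1.04°

J = π(d_o⁴ − d_i⁴)/32 = π(0.351⁴ − 0.160⁴)/32 = 1.426×10^-3 m⁴.
θ = T·L/(G·J) = 348000 × 3.29 / (44.1×10⁹ × 1.426×10^-3) = 0.01821 rad.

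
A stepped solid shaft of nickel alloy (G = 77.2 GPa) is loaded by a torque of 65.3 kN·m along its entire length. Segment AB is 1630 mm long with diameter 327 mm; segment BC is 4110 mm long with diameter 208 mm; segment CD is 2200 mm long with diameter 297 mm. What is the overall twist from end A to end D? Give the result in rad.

J_AB = π(0.327)⁴/32 = 1.12×10^-3 m⁴; J_BC = π(0.208)⁴/32 = 1.84×10^-4 m⁴; J_CD = π(0.297)⁴/32 = 7.64×10^-4 m⁴.
θ = (T/G)·Σ L_i/J_i = (65300/77.2×10⁹)·(1.63/1.12×10^-3 + 4.11/1.84×10^-4 + 2.20/7.64×10^-4) = 0.02258 rad.

0.0226 rad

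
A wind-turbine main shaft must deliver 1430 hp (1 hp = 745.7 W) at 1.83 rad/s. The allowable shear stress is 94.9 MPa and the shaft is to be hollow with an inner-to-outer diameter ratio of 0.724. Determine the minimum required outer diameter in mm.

351 mm

ω = 1.83 rad/s, so T = P/ω = 1430×745.7 / 1.830 = 582700 N·m.
For a hollow shaft with d_i/d_o = 0.724: τ_max = 16T/(π d_o³ (1−k⁴)), so d_o = [16T/(π τ_allow (1−k⁴))]^(1/3) = [16·582700/(π·9.49×10^7·0.7252)]^(1/3) = 0.3507 m.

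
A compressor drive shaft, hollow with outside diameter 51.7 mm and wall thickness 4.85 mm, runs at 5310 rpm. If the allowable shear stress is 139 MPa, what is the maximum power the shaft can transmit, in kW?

J = π(d_o⁴ − d_i⁴)/32 = π(0.0517⁴ − 0.0420⁴)/32 = 3.959×10^-7 m⁴.
T_max = τ_allow·J/r = 1.39×10^8 × 3.959×10^-7 / 0.0259 = 2129 N·m.
ω = 2π·5310/60 = 556.1 rad/s, so P_max = T_max·ω = 1.184×10^6 W.

1180 kW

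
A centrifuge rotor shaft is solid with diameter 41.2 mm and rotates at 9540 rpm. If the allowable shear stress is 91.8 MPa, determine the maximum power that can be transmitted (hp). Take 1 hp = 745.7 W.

J = πd⁴/32 = π(0.0412)⁴/32 = 2.829×10^-7 m⁴.
T_max = τ_allow·J/r = 9.18×10^7 × 2.829×10^-7 / 0.0206 = 1261 N·m.
ω = 2π·9540/60 = 999.0 rad/s, so P_max = T_max·ω = 1.259×10^6 W.

1690 hp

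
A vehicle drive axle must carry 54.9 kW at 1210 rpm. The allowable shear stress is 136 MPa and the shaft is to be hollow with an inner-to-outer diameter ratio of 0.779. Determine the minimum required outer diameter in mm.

29.5 mm

ω = 2π·1210/60 = 126.7 rad/s, so T = P/ω = 54.9×10³ / 126.7 = 433.3 N·m.
For a hollow shaft with d_i/d_o = 0.779: τ_max = 16T/(π d_o³ (1−k⁴)), so d_o = [16T/(π τ_allow (1−k⁴))]^(1/3) = [16·433.3/(π·1.36×10^8·0.6317)]^(1/3) = 0.02950 m.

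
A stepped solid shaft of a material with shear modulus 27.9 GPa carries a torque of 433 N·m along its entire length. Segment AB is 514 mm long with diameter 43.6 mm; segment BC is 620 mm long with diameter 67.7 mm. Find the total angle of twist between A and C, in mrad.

27.2 mrad

J_AB = π(0.0436)⁴/32 = 3.55×10^-7 m⁴; J_BC = π(0.0677)⁴/32 = 2.06×10^-6 m⁴.
θ = (T/G)·Σ L_i/J_i = (433.0/27.9×10⁹)·(0.514/3.55×10^-7 + 0.620/2.06×10^-6) = 0.02715 rad.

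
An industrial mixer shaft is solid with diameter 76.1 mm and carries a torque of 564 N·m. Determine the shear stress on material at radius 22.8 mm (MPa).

3.91 MPa

J = πd⁴/32 = π(0.0761)⁴/32 = 3.293×10^-6 m⁴.
Shear stress varies linearly with radius: τ = T·r/J = 564.0 × 0.0228 / 3.293×10^-6 = 3.905×10^6 Pa.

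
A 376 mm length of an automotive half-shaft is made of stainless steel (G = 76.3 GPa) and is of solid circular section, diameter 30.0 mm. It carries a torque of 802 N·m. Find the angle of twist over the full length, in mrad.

J = πd⁴/32 = π(0.0300)⁴/32 = 7.952×10^-8 m⁴.
θ = T·L/(G·J) = 802.0 × 0.376 / (76.3×10⁹ × 7.952×10^-8) = 0.04970 rad.

49.7 mrad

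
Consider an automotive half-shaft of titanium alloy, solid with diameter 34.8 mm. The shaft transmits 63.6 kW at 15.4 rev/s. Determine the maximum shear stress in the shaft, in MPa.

ω = 2π·15.4 = 96.76 rad/s, so T = P/ω = 63.6×10³ / 96.76 = 657.3 N·m.
J = πd⁴/32 = π(0.0348)⁴/32 = 1.440×10^-7 m⁴.
τ_max = T·r/J = 657.3 × 0.0174 / 1.440×10^-7 = 7.943×10^7 Pa.

79.4 MPa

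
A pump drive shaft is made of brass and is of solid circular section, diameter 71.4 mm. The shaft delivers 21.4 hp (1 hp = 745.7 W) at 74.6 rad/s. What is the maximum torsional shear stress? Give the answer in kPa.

2990 kPa

ω = 74.6 rad/s, so T = P/ω = 21.4×745.7 / 74.60 = 213.9 N·m.
J = πd⁴/32 = π(0.0714)⁴/32 = 2.551×10^-6 m⁴.
τ_max = T·r/J = 213.9 × 0.0357 / 2.551×10^-6 = 2.993×10^6 Pa.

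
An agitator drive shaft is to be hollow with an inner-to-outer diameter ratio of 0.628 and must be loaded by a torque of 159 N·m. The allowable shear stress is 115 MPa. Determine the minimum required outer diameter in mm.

20.3 mm

For a hollow shaft with d_i/d_o = 0.628: τ_max = 16T/(π d_o³ (1−k⁴)), so d_o = [16T/(π τ_allow (1−k⁴))]^(1/3) = [16·159.0/(π·1.15×10^8·0.8445)]^(1/3) = 0.02028 m.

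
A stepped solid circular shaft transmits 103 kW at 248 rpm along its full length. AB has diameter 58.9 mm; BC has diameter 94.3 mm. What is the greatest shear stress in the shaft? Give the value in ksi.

14.3 ksi

ω = 2π·248/60 = 25.97 rad/s, so T = P/ω = 103×10³ / 25.97 = 3966 N·m.
Under the same torque, τ_max = 16T/(πd³) is largest where d is smallest — segment AB (d = 58.9 mm).
τ_max = 16·3966/(π·(0.0589)³) = 9.885×10^7 Pa.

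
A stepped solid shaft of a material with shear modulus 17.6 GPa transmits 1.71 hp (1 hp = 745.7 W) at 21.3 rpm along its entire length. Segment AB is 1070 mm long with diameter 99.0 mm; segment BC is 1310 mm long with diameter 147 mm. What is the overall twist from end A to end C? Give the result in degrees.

ω = 2π·21.3/60 = 2.231 rad/s, so T = P/ω = 1.71×745.7 / 2.231 = 571.7 N·m.
J_AB = π(0.0990)⁴/32 = 9.43×10^-6 m⁴; J_BC = π(0.147)⁴/32 = 4.58×10^-5 m⁴.
θ = (T/G)·Σ L_i/J_i = (571.7/17.6×10⁹)·(1.07/9.43×10^-6 + 1.31/4.58×10^-5) = 4.614×10^-3 rad.

0.264°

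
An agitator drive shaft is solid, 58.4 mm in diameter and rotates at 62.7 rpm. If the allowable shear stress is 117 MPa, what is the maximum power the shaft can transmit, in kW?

J = πd⁴/32 = π(0.0584)⁴/32 = 1.142×10^-6 m⁴.
T_max = τ_allow·J/r = 1.17×10^8 × 1.142×10^-6 / 0.0292 = 4576 N·m.
ω = 2π·62.7/60 = 6.566 rad/s, so P_max = T_max·ω = 3.004×10^4 W.

30.0 kW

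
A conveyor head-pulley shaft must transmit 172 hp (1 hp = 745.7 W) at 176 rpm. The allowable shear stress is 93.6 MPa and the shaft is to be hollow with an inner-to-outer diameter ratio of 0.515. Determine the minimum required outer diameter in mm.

ω = 2π·176/60 = 18.43 rad/s, so T = P/ω = 172×745.7 / 18.43 = 6959 N·m.
For a hollow shaft with d_i/d_o = 0.515: τ_max = 16T/(π d_o³ (1−k⁴)), so d_o = [16T/(π τ_allow (1−k⁴))]^(1/3) = [16·6959/(π·9.36×10^7·0.9297)]^(1/3) = 0.07413 m.

74.1 mm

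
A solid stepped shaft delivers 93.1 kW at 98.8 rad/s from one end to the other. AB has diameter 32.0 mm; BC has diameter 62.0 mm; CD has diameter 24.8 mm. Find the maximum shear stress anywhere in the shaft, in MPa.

315 MPa

ω = 98.8 rad/s, so T = P/ω = 93.1×10³ / 98.80 = 942.3 N·m.
Under the same torque, τ_max = 16T/(πd³) is largest where d is smallest — segment CD (d = 24.8 mm).
τ_max = 16·942.3/(π·(0.0248)³) = 3.146×10^8 Pa.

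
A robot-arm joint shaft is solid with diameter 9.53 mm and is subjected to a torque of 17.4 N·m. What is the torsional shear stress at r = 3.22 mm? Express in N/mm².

J = πd⁴/32 = π(0.00953)⁴/32 = 8.098×10^-10 m⁴.
Shear stress varies linearly with radius: τ = T·r/J = 17.40 × 0.00322 / 8.098×10^-10 = 6.919×10^7 Pa.

69.2 N/mm²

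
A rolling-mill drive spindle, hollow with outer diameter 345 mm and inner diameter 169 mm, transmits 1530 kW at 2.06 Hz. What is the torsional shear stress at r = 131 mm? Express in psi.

1710 psi

ω = 2π·2.06 = 12.94 rad/s, so T = P/ω = 1530×10³ / 12.94 = 118200 N·m.
J = π(d_o⁴ − d_i⁴)/32 = π(0.345⁴ − 0.169⁴)/32 = 1.311×10^-3 m⁴.
Shear stress varies linearly with radius: τ = T·r/J = 118200 × 0.131 / 1.311×10^-3 = 1.181×10^7 Pa.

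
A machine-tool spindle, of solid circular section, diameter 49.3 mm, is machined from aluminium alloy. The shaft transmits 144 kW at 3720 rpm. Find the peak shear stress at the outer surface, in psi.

2280 psi

ω = 2π·3720/60 = 389.6 rad/s, so T = P/ω = 144×10³ / 389.6 = 369.7 N·m.
J = πd⁴/32 = π(0.0493)⁴/32 = 5.799×10^-7 m⁴.
τ_max = T·r/J = 369.7 × 0.0246 / 5.799×10^-7 = 1.571×10^7 Pa.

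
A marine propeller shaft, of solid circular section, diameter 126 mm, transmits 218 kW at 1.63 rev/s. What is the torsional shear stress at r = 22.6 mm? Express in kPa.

19400 kPa

ω = 2π·1.63 = 10.24 rad/s, so T = P/ω = 218×10³ / 10.24 = 21290 N·m.
J = πd⁴/32 = π(0.126)⁴/32 = 2.474×10^-5 m⁴.
Shear stress varies linearly with radius: τ = T·r/J = 21290 × 0.0226 / 2.474×10^-5 = 1.944×10^7 Pa.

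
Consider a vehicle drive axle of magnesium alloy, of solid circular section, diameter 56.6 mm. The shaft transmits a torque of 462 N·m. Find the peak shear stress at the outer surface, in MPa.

J = πd⁴/32 = π(0.0566)⁴/32 = 1.008×10^-6 m⁴.
τ_max = T·r/J = 462.0 × 0.0283 / 1.008×10^-6 = 1.298×10^7 Pa.

13.0 MPa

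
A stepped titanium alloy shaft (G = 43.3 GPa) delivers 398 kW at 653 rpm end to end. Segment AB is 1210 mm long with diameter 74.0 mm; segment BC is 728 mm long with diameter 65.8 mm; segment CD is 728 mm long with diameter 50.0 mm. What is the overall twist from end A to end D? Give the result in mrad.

ω = 2π·653/60 = 68.38 rad/s, so T = P/ω = 398×10³ / 68.38 = 5820 N·m.
J_AB = π(0.0740)⁴/32 = 2.94×10^-6 m⁴; J_BC = π(0.0658)⁴/32 = 1.84×10^-6 m⁴; J_CD = π(0.0500)⁴/32 = 6.14×10^-7 m⁴.
θ = (T/G)·Σ L_i/J_i = (5820/43.3×10⁹)·(1.21/2.94×10^-6 + 0.728/1.84×10^-6 + 0.728/6.14×10^-7) = 0.2679 rad.

268 mrad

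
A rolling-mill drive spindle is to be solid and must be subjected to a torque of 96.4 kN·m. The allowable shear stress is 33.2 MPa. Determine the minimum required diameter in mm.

For a solid shaft τ_max = 16T/(πd³), so d = (16T/(π τ_allow))^(1/3) = (16·96400/(π·3.32×10^7))^(1/3) = 0.2455 m.

245 mm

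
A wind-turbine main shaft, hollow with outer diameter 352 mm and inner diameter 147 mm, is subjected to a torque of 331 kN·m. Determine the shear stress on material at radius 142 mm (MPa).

32.2 MPa

J = π(d_o⁴ − d_i⁴)/32 = π(0.352⁴ − 0.147⁴)/32 = 1.461×10^-3 m⁴.
Shear stress varies linearly with radius: τ = T·r/J = 331000 × 0.142 / 1.461×10^-3 = 3.216×10^7 Pa.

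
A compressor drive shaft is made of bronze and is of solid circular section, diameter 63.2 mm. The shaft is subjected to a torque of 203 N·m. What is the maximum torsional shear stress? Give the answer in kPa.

J = πd⁴/32 = π(0.0632)⁴/32 = 1.566×10^-6 m⁴.
τ_max = T·r/J = 203.0 × 0.0316 / 1.566×10^-6 = 4.096×10^6 Pa.

4100 kPa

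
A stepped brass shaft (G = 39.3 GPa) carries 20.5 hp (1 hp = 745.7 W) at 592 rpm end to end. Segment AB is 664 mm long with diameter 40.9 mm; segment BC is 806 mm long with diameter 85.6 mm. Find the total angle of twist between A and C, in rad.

0.0161 rad

ω = 2π·592/60 = 61.99 rad/s, so T = P/ω = 20.5×745.7 / 61.99 = 246.6 N·m.
J_AB = π(0.0409)⁴/32 = 2.75×10^-7 m⁴; J_BC = π(0.0856)⁴/32 = 5.27×10^-6 m⁴.
θ = (T/G)·Σ L_i/J_i = (246.6/39.3×10⁹)·(0.664/2.75×10^-7 + 0.806/5.27×10^-6) = 0.01612 rad.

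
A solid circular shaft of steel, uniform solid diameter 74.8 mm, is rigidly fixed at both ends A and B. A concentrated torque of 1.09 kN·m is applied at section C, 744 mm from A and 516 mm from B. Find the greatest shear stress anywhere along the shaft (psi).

1140 psi

With uniform GJ and both ends fixed, compatibility θ_AC = θ_CB gives T_A·a = T_B·b, together with T_A + T_B = T₀.
T_A = T₀·b/(a+b) = 1090·516/1260 = 446.4 N·m; T_B = 643.6 N·m.
τ in each portion: τ_AC = 5.43×10^6 Pa, τ_CB = 7.83×10^6 Pa; maximum is in CB.
τ_max = T_CB·r/J = 643.6·0.0374/3.07×10^-6 = 7.832×10^6 Pa.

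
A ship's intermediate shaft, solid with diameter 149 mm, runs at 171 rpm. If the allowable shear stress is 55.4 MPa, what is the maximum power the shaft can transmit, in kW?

J = πd⁴/32 = π(0.149)⁴/32 = 4.839×10^-5 m⁴.
T_max = τ_allow·J/r = 5.54×10^7 × 4.839×10^-5 / 0.0745 = 35980 N·m.
ω = 2π·171/60 = 17.91 rad/s, so P_max = T_max·ω = 6.444×10^5 W.

644 kW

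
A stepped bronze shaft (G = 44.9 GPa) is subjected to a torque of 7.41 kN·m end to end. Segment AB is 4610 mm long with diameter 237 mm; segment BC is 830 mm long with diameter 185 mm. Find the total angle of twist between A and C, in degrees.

0.209°

J_AB = π(0.237)⁴/32 = 3.10×10^-4 m⁴; J_BC = π(0.185)⁴/32 = 1.15×10^-4 m⁴.
θ = (T/G)·Σ L_i/J_i = (7410/44.9×10⁹)·(4.61/3.10×10^-4 + 0.830/1.15×10^-4) = 3.647×10^-3 rad.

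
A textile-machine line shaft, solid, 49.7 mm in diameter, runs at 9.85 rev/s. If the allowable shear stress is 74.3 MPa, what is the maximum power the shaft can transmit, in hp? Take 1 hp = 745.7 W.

J = πd⁴/32 = π(0.0497)⁴/32 = 5.990×10^-7 m⁴.
T_max = τ_allow·J/r = 7.43×10^7 × 5.990×10^-7 / 0.0249 = 1791 N·m.
ω = 2π·9.85 = 61.89 rad/s, so P_max = T_max·ω = 1.108×10^5 W.

149 hp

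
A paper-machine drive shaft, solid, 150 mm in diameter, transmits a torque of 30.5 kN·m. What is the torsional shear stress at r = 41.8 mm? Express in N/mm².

25.7 N/mm²

J = πd⁴/32 = π(0.150)⁴/32 = 4.970×10^-5 m⁴.
Shear stress varies linearly with radius: τ = T·r/J = 30500 × 0.0418 / 4.970×10^-5 = 2.565×10^7 Pa.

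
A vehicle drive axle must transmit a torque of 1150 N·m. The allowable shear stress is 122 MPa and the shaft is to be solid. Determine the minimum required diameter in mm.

For a solid shaft τ_max = 16T/(πd³), so d = (16T/(π τ_allow))^(1/3) = (16·1150/(π·1.22×10^8))^(1/3) = 0.03634 m.

36.3 mm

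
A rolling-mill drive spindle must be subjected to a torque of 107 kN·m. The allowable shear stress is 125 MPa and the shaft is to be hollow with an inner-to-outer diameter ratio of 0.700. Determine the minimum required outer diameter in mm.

For a hollow shaft with d_i/d_o = 0.700: τ_max = 16T/(π d_o³ (1−k⁴)), so d_o = [16T/(π τ_allow (1−k⁴))]^(1/3) = [16·107000/(π·1.25×10^8·0.7599)]^(1/3) = 0.1790 m.

179 mm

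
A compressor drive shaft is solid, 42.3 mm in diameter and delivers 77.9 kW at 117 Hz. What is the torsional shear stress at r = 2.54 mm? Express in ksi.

0.124 ksi

ω = 2π·117 = 735.1 rad/s, so T = P/ω = 77.9×10³ / 735.1 = 106.0 N·m.
J = πd⁴/32 = π(0.0423)⁴/32 = 3.143×10^-7 m⁴.
Shear stress varies linearly with radius: τ = T·r/J = 106.0 × 0.00254 / 3.143×10^-7 = 8.563×10^5 Pa.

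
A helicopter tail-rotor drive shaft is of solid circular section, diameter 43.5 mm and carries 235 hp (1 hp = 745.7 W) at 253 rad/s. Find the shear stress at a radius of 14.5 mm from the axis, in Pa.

ω = 253 rad/s, so T = P/ω = 235×745.7 / 253.0 = 692.6 N·m.
J = πd⁴/32 = π(0.0435)⁴/32 = 3.515×10^-7 m⁴.
Shear stress varies linearly with radius: τ = T·r/J = 692.6 × 0.0145 / 3.515×10^-7 = 2.857×10^7 Pa.

2.86e7 Pa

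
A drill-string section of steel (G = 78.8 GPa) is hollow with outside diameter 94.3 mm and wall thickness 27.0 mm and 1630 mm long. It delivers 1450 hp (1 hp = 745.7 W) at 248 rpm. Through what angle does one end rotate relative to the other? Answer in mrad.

115 mrad

ω = 2π·248/60 = 25.97 rad/s, so T = P/ω = 1450×745.7 / 25.97 = 41630 N·m.
J = π(d_o⁴ − d_i⁴)/32 = π(0.0943⁴ − 0.0403⁴)/32 = 7.504×10^-6 m⁴.
θ = T·L/(G·J) = 41630 × 1.63 / (78.8×10⁹ × 7.504×10^-6) = 0.1148 rad.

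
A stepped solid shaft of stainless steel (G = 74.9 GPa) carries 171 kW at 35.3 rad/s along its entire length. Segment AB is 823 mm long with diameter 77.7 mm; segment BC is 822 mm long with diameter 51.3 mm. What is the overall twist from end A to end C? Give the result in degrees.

5.33°

ω = 35.3 rad/s, so T = P/ω = 171×10³ / 35.30 = 4844 N·m.
J_AB = π(0.0777)⁴/32 = 3.58×10^-6 m⁴; J_BC = π(0.0513)⁴/32 = 6.80×10^-7 m⁴.
θ = (T/G)·Σ L_i/J_i = (4844/74.9×10⁹)·(0.823/3.58×10^-6 + 0.822/6.80×10^-7) = 0.09306 rad.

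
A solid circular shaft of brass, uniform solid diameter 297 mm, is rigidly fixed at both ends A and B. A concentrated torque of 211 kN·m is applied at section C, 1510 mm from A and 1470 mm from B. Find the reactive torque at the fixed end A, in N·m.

104000 N·m

With uniform GJ and both ends fixed, compatibility θ_AC = θ_CB gives T_A·a = T_B·b, together with T_A + T_B = T₀.
T_A = T₀·b/(a+b) = 211000·1470/2980 = 104100 N·m; T_B = 106900 N·m.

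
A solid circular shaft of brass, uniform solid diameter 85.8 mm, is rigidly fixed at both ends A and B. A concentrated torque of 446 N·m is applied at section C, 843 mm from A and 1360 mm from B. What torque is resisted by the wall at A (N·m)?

With uniform GJ and both ends fixed, compatibility θ_AC = θ_CB gives T_A·a = T_B·b, together with T_A + T_B = T₀.
T_A = T₀·b/(a+b) = 446.0·1360/2203 = 275.3 N·m; T_B = 170.7 N·m.

275 N·m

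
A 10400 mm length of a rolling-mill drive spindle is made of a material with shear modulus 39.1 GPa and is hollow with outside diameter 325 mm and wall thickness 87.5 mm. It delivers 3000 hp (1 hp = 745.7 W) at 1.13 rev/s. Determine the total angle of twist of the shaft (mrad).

80.2 mrad

ω = 2π·1.13 = 7.100 rad/s, so T = P/ω = 3000×745.7 / 7.100 = 315100 N·m.
J = π(d_o⁴ − d_i⁴)/32 = π(0.325⁴ − 0.150⁴)/32 = 1.046×10^-3 m⁴.
θ = T·L/(G·J) = 315100 × 10.4 / (39.1×10⁹ × 1.046×10^-3) = 0.08015 rad.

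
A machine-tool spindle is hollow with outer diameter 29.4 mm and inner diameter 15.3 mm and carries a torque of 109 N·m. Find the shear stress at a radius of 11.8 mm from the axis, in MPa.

18.9 MPa

J = π(d_o⁴ − d_i⁴)/32 = π(0.0294⁴ − 0.0153⁴)/32 = 6.797×10^-8 m⁴.
Shear stress varies linearly with radius: τ = T·r/J = 109.0 × 0.0118 / 6.797×10^-8 = 1.892×10^7 Pa.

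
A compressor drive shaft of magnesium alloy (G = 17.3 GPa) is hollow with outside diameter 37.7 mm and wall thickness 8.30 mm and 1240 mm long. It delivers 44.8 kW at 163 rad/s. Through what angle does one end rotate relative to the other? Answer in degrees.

6.31°

ω = 163 rad/s, so T = P/ω = 44.8×10³ / 163.0 = 274.8 N·m.
J = π(d_o⁴ − d_i⁴)/32 = π(0.0377⁴ − 0.0211⁴)/32 = 1.789×10^-7 m⁴.
θ = T·L/(G·J) = 274.8 × 1.24 / (17.3×10⁹ × 1.789×10^-7) = 0.1101 rad.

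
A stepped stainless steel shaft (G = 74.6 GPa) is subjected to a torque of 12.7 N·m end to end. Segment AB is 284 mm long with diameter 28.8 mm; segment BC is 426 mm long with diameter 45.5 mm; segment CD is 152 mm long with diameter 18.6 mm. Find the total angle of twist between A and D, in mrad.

J_AB = π(0.0288)⁴/32 = 6.75×10^-8 m⁴; J_BC = π(0.0455)⁴/32 = 4.21×10^-7 m⁴; J_CD = π(0.0186)⁴/32 = 1.18×10^-8 m⁴.
θ = (T/G)·Σ L_i/J_i = (12.70/74.6×10⁹)·(0.284/6.75×10^-8 + 0.426/4.21×10^-7 + 0.152/1.18×10^-8) = 3.090×10^-3 rad.

3.09 mrad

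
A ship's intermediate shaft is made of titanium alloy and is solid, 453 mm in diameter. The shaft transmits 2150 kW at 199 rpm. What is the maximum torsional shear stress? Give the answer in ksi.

0.820 ksi

ω = 2π·199/60 = 20.84 rad/s, so T = P/ω = 2150×10³ / 20.84 = 103200 N·m.
J = πd⁴/32 = π(0.453)⁴/32 = 4.134×10^-3 m⁴.
τ_max = T·r/J = 103200 × 0.227 / 4.134×10^-3 = 5.652×10^6 Pa.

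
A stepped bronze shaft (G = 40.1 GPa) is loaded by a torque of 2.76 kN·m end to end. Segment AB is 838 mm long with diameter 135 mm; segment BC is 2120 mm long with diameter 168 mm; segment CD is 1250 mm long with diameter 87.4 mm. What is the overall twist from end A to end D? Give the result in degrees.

1.07°

J_AB = π(0.135)⁴/32 = 3.26×10^-5 m⁴; J_BC = π(0.168)⁴/32 = 7.82×10^-5 m⁴; J_CD = π(0.0874)⁴/32 = 5.73×10^-6 m⁴.
θ = (T/G)·Σ L_i/J_i = (2760/40.1×10⁹)·(0.838/3.26×10^-5 + 2.12/7.82×10^-5 + 1.25/5.73×10^-6) = 0.01865 rad.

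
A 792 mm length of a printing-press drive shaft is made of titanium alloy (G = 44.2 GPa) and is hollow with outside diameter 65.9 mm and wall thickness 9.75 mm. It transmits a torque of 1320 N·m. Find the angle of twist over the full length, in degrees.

J = π(d_o⁴ − d_i⁴)/32 = π(0.0659⁴ − 0.0464⁴)/32 = 1.397×10^-6 m⁴.
θ = T·L/(G·J) = 1320 × 0.792 / (44.2×10⁹ × 1.397×10^-6) = 0.01694 rad.

0.970°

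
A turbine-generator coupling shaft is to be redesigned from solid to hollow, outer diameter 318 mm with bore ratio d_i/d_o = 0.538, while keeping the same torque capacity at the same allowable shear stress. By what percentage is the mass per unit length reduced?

24.7 %

Equal τ_max and T ⇒ the solid shaft needs d_s³ = d_o³(1−k⁴), so d_s = 318·(1−0.538⁴)^(1/3) = 308.9 mm.
Area ratio A_h/A_s = d_o²(1−k²)/d_s² = (1−k²)/(1−k⁴)^(2/3) = 0.7532.
Mass saving = 1 − 0.7532 = 24.7 %.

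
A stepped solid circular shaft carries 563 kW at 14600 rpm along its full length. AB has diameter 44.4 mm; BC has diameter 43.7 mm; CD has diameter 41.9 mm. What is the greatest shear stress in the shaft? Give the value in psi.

3700 psi

ω = 2π·14600/60 = 1529 rad/s, so T = P/ω = 563×10³ / 1529 = 368.2 N·m.
Under the same torque, τ_max = 16T/(πd³) is largest where d is smallest — segment CD (d = 41.9 mm).
τ_max = 16·368.2/(π·(0.0419)³) = 2.549×10^7 Pa.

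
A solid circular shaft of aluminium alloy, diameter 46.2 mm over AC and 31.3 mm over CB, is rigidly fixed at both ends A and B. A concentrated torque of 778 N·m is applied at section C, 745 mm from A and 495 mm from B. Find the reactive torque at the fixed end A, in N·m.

591 N·m

Compatibility: T_A·a/J_AC = T_B·b/J_CB with T_A + T_B = T₀.
J_AC = 4.47×10^-7 m⁴, J_CB = 9.42×10^-8 m⁴, so T_A = T₀·(J_AC/a)/((J_AC/a)+(J_CB/b)) = 590.7 N·m, T_B = 187.3 N·m.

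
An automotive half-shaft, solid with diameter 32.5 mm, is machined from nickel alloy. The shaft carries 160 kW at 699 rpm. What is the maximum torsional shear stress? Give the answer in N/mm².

324 N/mm²

ω = 2π·699/60 = 73.20 rad/s, so T = P/ω = 160×10³ / 73.20 = 2186 N·m.
J = πd⁴/32 = π(0.0325)⁴/32 = 1.095×10^-7 m⁴.
τ_max = T·r/J = 2186 × 0.0163 / 1.095×10^-7 = 3.243×10^8 Pa.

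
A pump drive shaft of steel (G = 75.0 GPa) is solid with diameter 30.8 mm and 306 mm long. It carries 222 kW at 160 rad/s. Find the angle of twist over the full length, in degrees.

ω = 160 rad/s, so T = P/ω = 222×10³ / 160.0 = 1388 N·m.
J = πd⁴/32 = π(0.0308)⁴/32 = 8.835×10^-8 m⁴.
θ = T·L/(G·J) = 1388 × 0.306 / (75.0×10⁹ × 8.835×10^-8) = 0.06408 rad.

3.67°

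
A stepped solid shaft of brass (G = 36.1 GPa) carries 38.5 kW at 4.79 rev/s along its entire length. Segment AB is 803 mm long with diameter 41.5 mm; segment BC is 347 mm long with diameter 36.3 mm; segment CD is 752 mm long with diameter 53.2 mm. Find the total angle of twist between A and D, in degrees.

11.7°

ω = 2π·4.79 = 30.10 rad/s, so T = P/ω = 38.5×10³ / 30.10 = 1279 N·m.
J_AB = π(0.0415)⁴/32 = 2.91×10^-7 m⁴; J_BC = π(0.0363)⁴/32 = 1.70×10^-7 m⁴; J_CD = π(0.0532)⁴/32 = 7.86×10^-7 m⁴.
θ = (T/G)·Σ L_i/J_i = (1279/36.1×10⁹)·(0.803/2.91×10^-7 + 0.347/1.70×10^-7 + 0.752/7.86×10^-7) = 0.2037 rad.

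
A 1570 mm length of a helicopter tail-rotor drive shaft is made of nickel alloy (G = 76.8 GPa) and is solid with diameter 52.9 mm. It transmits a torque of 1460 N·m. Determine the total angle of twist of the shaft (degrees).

J = πd⁴/32 = π(0.0529)⁴/32 = 7.688×10^-7 m⁴.
θ = T·L/(G·J) = 1460 × 1.57 / (76.8×10⁹ × 7.688×10^-7) = 0.03882 rad.

2.22°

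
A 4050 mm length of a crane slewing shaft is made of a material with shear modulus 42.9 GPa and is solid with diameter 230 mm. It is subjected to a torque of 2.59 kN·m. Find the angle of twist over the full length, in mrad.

0.890 mrad

J = πd⁴/32 = π(0.230)⁴/32 = 2.747×10^-4 m⁴.
θ = T·L/(G·J) = 2590 × 4.05 / (42.9×10⁹ × 2.747×10^-4) = 8.900×10^-4 rad.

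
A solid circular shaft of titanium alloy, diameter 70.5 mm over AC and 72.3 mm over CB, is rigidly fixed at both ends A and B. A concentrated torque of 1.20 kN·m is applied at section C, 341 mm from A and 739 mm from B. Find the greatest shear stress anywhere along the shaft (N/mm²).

11.5 N/mm²

Compatibility: T_A·a/J_AC = T_B·b/J_CB with T_A + T_B = T₀.
J_AC = 2.43×10^-6 m⁴, J_CB = 2.68×10^-6 m⁴, so T_A = T₀·(J_AC/a)/((J_AC/a)+(J_CB/b)) = 794.5 N·m, T_B = 405.5 N·m.
τ in each portion: τ_AC = 1.15×10^7 Pa, τ_CB = 5.46×10^6 Pa; maximum is in AC.
τ_max = T_AC·r/J = 794.5·0.0352/2.43×10^-6 = 1.155×10^7 Pa.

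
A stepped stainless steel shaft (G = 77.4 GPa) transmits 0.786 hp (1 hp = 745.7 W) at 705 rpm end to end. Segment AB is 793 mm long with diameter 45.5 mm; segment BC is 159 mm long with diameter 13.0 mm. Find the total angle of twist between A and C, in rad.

ω = 2π·705/60 = 73.83 rad/s, so T = P/ω = 0.786×745.7 / 73.83 = 7.939 N·m.
J_AB = π(0.0455)⁴/32 = 4.21×10^-7 m⁴; J_BC = π(0.0130)⁴/32 = 2.80×10^-9 m⁴.
θ = (T/G)·Σ L_i/J_i = (7.939/77.4×10⁹)·(0.793/4.21×10^-7 + 0.159/2.80×10^-9) = 6.010×10^-3 rad.

0.00601 rad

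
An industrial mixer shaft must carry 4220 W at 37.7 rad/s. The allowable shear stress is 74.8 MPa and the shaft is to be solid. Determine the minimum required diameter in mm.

ω = 37.7 rad/s, so T = P/ω = 4220 / 37.70 = 111.9 N·m.
For a solid shaft τ_max = 16T/(πd³), so d = (16T/(π τ_allow))^(1/3) = (16·111.9/(π·7.48×10^7))^(1/3) = 0.01968 m.

19.7 mm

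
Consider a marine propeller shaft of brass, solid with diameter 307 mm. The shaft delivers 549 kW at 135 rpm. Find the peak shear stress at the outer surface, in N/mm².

6.84 N/mm²

ω = 2π·135/60 = 14.14 rad/s, so T = P/ω = 549×10³ / 14.14 = 38830 N·m.
J = πd⁴/32 = π(0.307)⁴/32 = 8.721×10^-4 m⁴.
τ_max = T·r/J = 38830 × 0.153 / 8.721×10^-4 = 6.835×10^6 Pa.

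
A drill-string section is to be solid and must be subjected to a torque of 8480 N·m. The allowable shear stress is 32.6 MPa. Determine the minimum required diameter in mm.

For a solid shaft τ_max = 16T/(πd³), so d = (16T/(π τ_allow))^(1/3) = (16·8480/(π·3.26×10^7))^(1/3) = 0.1098 m.

110 mm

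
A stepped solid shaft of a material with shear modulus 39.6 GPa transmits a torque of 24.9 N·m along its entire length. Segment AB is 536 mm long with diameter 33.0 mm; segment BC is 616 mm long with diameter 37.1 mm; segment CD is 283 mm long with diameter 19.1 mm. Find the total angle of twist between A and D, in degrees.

1.07°

J_AB = π(0.0330)⁴/32 = 1.16×10^-7 m⁴; J_BC = π(0.0371)⁴/32 = 1.86×10^-7 m⁴; J_CD = π(0.0191)⁴/32 = 1.31×10^-8 m⁴.
θ = (T/G)·Σ L_i/J_i = (24.90/39.6×10⁹)·(0.536/1.16×10^-7 + 0.616/1.86×10^-7 + 0.283/1.31×10^-8) = 0.01860 rad.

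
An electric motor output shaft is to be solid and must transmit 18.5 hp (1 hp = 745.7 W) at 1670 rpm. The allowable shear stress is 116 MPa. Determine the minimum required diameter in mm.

15.1 mm

ω = 2π·1670/60 = 174.9 rad/s, so T = P/ω = 18.5×745.7 / 174.9 = 78.88 N·m.
For a solid shaft τ_max = 16T/(πd³), so d = (16T/(π τ_allow))^(1/3) = (16·78.88/(π·1.16×10^8))^(1/3) = 0.01513 m.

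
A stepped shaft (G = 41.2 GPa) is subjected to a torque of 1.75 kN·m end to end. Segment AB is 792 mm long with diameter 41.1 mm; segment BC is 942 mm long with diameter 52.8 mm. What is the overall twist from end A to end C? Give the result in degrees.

9.89°

J_AB = π(0.0411)⁴/32 = 2.80×10^-7 m⁴; J_BC = π(0.0528)⁴/32 = 7.63×10^-7 m⁴.
θ = (T/G)·Σ L_i/J_i = (1750/41.2×10⁹)·(0.792/2.80×10^-7 + 0.942/7.63×10^-7) = 0.1725 rad.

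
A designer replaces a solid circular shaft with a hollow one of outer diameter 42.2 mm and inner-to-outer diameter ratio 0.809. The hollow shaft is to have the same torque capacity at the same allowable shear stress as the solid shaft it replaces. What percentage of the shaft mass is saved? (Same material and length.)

49.8 %

Equal τ_max and T ⇒ the solid shaft needs d_s³ = d_o³(1−k⁴), so d_s = 42.2·(1−0.809⁴)^(1/3) = 35.02 mm.
Area ratio A_h/A_s = d_o²(1−k²)/d_s² = (1−k²)/(1−k⁴)^(2/3) = 0.5016.
Mass saving = 1 − 0.5016 = 49.8 %.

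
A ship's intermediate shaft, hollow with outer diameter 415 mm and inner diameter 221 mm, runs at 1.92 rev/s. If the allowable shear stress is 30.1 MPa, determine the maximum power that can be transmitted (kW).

J = π(d_o⁴ − d_i⁴)/32 = π(0.415⁴ − 0.221⁴)/32 = 2.678×10^-3 m⁴.
T_max = τ_allow·J/r = 3.01×10^7 × 2.678×10^-3 / 0.207 = 388400 N·m.
ω = 2π·1.92 = 12.06 rad/s, so P_max = T_max·ω = 4.686×10^6 W.

4690 kW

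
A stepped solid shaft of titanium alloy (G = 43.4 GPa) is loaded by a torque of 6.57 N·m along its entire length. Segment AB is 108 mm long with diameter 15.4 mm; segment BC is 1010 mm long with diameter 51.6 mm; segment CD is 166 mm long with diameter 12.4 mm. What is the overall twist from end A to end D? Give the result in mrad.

J_AB = π(0.0154)⁴/32 = 5.52×10^-9 m⁴; J_BC = π(0.0516)⁴/32 = 6.96×10^-7 m⁴; J_CD = π(0.0124)⁴/32 = 2.32×10^-9 m⁴.
θ = (T/G)·Σ L_i/J_i = (6.570/43.4×10⁹)·(0.108/5.52×10^-9 + 1.01/6.96×10^-7 + 0.166/2.32×10^-9) = 0.01401 rad.

14.0 mrad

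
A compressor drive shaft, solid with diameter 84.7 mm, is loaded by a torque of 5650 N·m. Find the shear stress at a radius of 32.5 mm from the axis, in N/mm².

J = πd⁴/32 = π(0.0847)⁴/32 = 5.053×10^-6 m⁴.
Shear stress varies linearly with radius: τ = T·r/J = 5650 × 0.0325 / 5.053×10^-6 = 3.634×10^7 Pa.

36.3 N/mm²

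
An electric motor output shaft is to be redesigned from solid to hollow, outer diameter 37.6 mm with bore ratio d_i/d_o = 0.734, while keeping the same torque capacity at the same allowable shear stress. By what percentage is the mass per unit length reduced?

Equal τ_max and T ⇒ the solid shaft needs d_s³ = d_o³(1−k⁴), so d_s = 37.6·(1−0.734⁴)^(1/3) = 33.54 mm.
Area ratio A_h/A_s = d_o²(1−k²)/d_s² = (1−k²)/(1−k⁴)^(2/3) = 0.5797.
Mass saving = 1 − 0.5797 = 42.0 %.

42.0 %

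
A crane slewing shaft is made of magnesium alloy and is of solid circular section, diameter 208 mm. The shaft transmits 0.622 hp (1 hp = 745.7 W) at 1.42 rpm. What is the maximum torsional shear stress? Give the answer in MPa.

ω = 2π·1.42/60 = 0.1487 rad/s, so T = P/ω = 0.622×745.7 / 0.1487 = 3119 N·m.
J = πd⁴/32 = π(0.208)⁴/32 = 1.838×10^-4 m⁴.
τ_max = T·r/J = 3119 × 0.104 / 1.838×10^-4 = 1.765×10^6 Pa.

1.77 MPa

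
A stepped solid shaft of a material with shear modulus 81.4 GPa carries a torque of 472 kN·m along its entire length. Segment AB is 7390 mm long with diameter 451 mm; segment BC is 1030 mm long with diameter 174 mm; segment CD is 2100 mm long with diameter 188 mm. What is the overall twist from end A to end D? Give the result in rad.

0.176 rad

J_AB = π(0.451)⁴/32 = 4.06×10^-3 m⁴; J_BC = π(0.174)⁴/32 = 9.00×10^-5 m⁴; J_CD = π(0.188)⁴/32 = 1.23×10^-4 m⁴.
θ = (T/G)·Σ L_i/J_i = (472000/81.4×10⁹)·(7.39/4.06×10^-3 + 1.03/9.00×10^-5 + 2.10/1.23×10^-4) = 0.1762 rad.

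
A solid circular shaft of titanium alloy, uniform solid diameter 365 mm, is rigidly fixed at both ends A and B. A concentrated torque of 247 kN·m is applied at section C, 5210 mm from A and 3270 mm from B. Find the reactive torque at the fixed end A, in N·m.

95200 N·m

With uniform GJ and both ends fixed, compatibility θ_AC = θ_CB gives T_A·a = T_B·b, together with T_A + T_B = T₀.
T_A = T₀·b/(a+b) = 247000·3270/8480 = 95250 N·m; T_B = 151800 N·m.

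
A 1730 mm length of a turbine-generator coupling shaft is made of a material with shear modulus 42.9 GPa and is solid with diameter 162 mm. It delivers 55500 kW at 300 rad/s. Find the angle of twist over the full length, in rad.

ω = 300 rad/s, so T = P/ω = 55500×10³ / 300.0 = 185000 N·m.
J = πd⁴/32 = π(0.162)⁴/32 = 6.762×10^-5 m⁴.
θ = T·L/(G·J) = 185000 × 1.73 / (42.9×10⁹ × 6.762×10^-5) = 0.1103 rad.

0.110 rad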